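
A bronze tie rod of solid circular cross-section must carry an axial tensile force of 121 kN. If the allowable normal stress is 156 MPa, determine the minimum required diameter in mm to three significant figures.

31.4 mm

Required area A ≥ P/σ_allow = 121000/156 = 775.6 mm².
For a solid circular section, d ≥ √(4A/π) = 31.43 mm.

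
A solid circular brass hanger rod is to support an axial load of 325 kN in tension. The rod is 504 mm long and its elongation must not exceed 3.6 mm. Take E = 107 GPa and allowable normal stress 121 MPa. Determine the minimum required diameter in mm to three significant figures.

58.5 mm

Required area A ≥ P/σ_allow = 325000/121 = 2686 mm².
For a solid circular section, d ≥ √(4A/π) = 58.48 mm.
Elongation limit: A ≥ PL/(Eδ_allow) = 325000·504/(107000·3.6) = 425.2 mm² ⇒ d ≥ 23.27 mm.
The stress limit governs.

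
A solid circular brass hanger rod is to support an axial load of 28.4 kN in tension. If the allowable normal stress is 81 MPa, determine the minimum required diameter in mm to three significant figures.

21.1 mm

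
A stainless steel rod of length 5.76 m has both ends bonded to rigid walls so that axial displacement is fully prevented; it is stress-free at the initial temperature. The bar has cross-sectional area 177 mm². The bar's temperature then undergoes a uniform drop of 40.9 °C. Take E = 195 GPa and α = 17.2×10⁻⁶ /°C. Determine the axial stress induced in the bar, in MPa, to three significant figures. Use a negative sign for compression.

Free thermal expansion αLΔT = 17.2e-6 · 5760 · -40.9 = -4.052 mm.
The walls impose strain ε = −(-4.052)/5760 = 7.0348e-04; σ = Eε = 195000 · 7.0348e-04 = 137.2 MPa.

137 MPa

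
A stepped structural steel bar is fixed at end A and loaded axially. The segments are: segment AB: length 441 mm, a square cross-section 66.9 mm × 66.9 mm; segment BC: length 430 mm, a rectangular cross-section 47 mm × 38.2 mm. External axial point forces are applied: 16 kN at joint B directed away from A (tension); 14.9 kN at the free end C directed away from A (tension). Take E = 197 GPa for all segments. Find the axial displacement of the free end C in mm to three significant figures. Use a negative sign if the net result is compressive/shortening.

Internal axial forces (sectioning from the free end, tension +): N_BC = 14.9 kN, N_AB = 30.9 kN.
A_AB = 4476 mm².
A_BC = 1795 mm².
δ_AB = 30900·441/(4476·197000) = 0.01546 mm
δ_BC = 14900·430/(1795·197000) = 0.01811 mm
δ = Σδ_i = 0.03357 mm.

0.0336 mm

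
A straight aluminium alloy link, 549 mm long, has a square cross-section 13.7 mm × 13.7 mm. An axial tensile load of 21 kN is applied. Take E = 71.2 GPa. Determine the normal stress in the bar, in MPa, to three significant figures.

112 MPa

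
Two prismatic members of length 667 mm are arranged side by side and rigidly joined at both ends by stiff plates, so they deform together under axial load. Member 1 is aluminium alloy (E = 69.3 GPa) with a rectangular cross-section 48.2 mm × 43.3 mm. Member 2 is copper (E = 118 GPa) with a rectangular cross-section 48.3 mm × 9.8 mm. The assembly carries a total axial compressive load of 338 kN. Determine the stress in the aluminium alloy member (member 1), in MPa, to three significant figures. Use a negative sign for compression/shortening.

-117 MPa

A_1 = 2087 mm².
A_2 = 473.3 mm².
Equal strain + equilibrium ⇒ each member carries load in proportion to AE: A₁E₁ = 144600000 N, A₂E₂ = 55850000 N, ΣAE = 200500000 N.
σ₁ = P·E₁/ΣAE = -338000·69300/200500000 = -116.8 MPa.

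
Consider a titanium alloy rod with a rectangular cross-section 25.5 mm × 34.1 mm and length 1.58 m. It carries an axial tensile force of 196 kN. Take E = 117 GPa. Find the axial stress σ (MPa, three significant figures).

225 MPa

A = 869.6 mm².
σ = N/A = 196000/869.6 = 225.4 MPa.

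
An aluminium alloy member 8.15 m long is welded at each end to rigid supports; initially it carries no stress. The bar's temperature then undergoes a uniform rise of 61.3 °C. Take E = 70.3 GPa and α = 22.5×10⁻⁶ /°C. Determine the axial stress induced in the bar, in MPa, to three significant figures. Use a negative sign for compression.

-97.0 MPa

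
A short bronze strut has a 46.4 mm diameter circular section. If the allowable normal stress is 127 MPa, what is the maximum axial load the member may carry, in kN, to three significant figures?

A = 1691 mm².
P_max = σ_allow · A = 127 · 1691 = 214700 N = 214.7 kN.

215 kN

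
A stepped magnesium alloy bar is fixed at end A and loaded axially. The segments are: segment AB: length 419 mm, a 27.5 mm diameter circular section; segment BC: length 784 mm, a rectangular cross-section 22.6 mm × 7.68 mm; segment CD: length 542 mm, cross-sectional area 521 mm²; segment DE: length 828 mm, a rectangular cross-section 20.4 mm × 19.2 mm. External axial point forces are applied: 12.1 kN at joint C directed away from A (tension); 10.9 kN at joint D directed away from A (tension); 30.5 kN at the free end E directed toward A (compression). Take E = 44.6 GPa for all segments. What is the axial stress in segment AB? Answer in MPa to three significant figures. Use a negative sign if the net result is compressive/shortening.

-12.6 MPa

Internal axial forces (sectioning from the free end, tension +): N_DE = -30.5 kN, N_CD = -19.6 kN, N_BC = -7.5 kN, N_AB = -7.5 kN.
A_AB = 594 mm².
σ_AB = N_AB/A_AB = -7500/594 = -12.63 MPa.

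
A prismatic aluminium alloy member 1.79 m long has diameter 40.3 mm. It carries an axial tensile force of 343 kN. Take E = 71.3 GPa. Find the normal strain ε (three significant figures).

0.00377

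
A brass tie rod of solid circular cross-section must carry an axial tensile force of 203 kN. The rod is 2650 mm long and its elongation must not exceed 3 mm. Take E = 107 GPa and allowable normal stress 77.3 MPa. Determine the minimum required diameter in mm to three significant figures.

57.8 mm

Required area A ≥ P/σ_allow = 203000/77.3 = 2626 mm².
For a solid circular section, d ≥ √(4A/π) = 57.82 mm.
Elongation limit: A ≥ PL/(Eδ_allow) = 203000·2650/(107000·3) = 1676 mm² ⇒ d ≥ 46.19 mm.
The stress limit governs.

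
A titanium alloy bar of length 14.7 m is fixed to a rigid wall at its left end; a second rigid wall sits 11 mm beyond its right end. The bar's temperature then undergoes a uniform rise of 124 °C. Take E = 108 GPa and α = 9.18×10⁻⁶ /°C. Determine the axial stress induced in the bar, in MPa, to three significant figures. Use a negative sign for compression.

-42.1 MPa

Free thermal expansion αLΔT = 9.18e-6 · 14700 · 124 = 16.73 mm.
The walls engage after the gap closes; constrained expansion = 16.73 − 11 = 5.733 mm.
The walls impose strain ε = −(5.733)/14700 = -3.9002e-04; σ = Eε = 108000 · -3.9002e-04 = -42.12 MPa.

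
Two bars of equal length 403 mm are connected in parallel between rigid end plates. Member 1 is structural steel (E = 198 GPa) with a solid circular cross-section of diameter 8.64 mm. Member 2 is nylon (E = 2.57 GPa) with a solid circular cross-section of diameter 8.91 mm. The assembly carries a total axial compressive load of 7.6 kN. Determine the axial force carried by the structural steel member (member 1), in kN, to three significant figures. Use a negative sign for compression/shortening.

A_1 = 58.63 mm².
A_2 = 62.35 mm².
Equal strain + equilibrium ⇒ each member carries load in proportion to AE: A₁E₁ = 11610000 N, A₂E₂ = 160200 N, ΣAE = 11770000 N.
F₁ = P·A₁E₁/ΣAE = -7600·11610000/11770000 = -7497 N.

-7.50 kN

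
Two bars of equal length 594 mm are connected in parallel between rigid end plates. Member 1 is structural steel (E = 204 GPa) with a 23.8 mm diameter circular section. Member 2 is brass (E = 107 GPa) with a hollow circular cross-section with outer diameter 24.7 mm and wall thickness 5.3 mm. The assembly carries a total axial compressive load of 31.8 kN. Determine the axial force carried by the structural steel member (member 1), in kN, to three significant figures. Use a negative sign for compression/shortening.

-23.0 kN

A_1 = 444.9 mm².
A_2 = 323 mm².
Equal strain + equilibrium ⇒ each member carries load in proportion to AE: A₁E₁ = 90760000 N, A₂E₂ = 34560000 N, ΣAE = 125300000 N.
F₁ = P·A₁E₁/ΣAE = -31800·90760000/125300000 = -23030 N.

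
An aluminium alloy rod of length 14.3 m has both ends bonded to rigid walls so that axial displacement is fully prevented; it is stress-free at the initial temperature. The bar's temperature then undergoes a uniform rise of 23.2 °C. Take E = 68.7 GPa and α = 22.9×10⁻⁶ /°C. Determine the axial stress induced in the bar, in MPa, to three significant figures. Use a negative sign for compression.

Free thermal expansion αLΔT = 22.9e-6 · 14300 · 23.2 = 7.597 mm.
The walls impose strain ε = −(7.597)/14300 = -5.3128e-04; σ = Eε = 68700 · -5.3128e-04 = -36.5 MPa.

-36.5 MPa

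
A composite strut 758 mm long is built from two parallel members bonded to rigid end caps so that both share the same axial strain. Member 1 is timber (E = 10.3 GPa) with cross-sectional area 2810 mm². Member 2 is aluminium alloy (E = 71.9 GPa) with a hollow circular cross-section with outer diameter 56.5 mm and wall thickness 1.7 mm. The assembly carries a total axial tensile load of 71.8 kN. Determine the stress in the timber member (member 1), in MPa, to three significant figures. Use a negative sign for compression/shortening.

14.8 MPa

A_2 = 292.7 mm².
Equal strain + equilibrium ⇒ each member carries load in proportion to AE: A₁E₁ = 28940000 N, A₂E₂ = 21040000 N, ΣAE = 49990000 N.
σ₁ = P·E₁/ΣAE = 71800·10300/49990000 = 14.79 MPa.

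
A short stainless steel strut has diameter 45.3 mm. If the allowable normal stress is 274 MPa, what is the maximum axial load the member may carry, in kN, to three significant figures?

A = 1612 mm².
P_max = σ_allow · A = 274 · 1612 = 441600 N = 441.6 kN.

442 kN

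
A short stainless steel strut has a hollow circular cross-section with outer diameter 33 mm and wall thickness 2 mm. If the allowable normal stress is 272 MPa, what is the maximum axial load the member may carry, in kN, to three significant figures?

A = 194.8 mm².
P_max = σ_allow · A = 272 · 194.8 = 52980 N = 52.98 kN.

53.0 kN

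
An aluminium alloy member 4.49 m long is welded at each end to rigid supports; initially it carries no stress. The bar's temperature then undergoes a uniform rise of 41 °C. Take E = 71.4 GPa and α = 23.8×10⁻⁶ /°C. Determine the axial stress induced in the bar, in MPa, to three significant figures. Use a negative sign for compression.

-69.7 MPa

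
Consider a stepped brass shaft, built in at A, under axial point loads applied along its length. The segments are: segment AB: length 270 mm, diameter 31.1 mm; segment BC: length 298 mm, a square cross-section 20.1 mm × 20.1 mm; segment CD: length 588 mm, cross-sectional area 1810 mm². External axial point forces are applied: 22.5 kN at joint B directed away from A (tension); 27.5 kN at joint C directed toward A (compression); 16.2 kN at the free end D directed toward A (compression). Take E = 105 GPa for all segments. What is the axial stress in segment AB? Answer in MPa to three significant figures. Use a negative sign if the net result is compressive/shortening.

Internal axial forces (sectioning from the free end, tension +): N_CD = -16.2 kN, N_BC = -43.7 kN, N_AB = -21.2 kN.
A_AB = 759.6 mm².
σ_AB = N_AB/A_AB = -21200/759.6 = -27.91 MPa.

-27.9 MPa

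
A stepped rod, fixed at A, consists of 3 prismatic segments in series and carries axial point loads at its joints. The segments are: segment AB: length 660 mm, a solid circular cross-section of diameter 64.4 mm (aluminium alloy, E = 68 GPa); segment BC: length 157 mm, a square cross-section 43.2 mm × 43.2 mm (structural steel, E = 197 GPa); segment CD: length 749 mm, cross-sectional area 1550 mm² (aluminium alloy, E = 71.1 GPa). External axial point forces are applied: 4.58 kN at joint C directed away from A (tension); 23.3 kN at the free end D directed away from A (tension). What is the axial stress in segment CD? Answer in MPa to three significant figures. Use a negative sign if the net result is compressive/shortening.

Internal axial forces (sectioning from the free end, tension +): N_CD = 23.3 kN, N_BC = 27.88 kN, N_AB = 27.88 kN.
σ_CD = N_CD/A_CD = 23300/1550 = 15.03 MPa.

15.0 MPa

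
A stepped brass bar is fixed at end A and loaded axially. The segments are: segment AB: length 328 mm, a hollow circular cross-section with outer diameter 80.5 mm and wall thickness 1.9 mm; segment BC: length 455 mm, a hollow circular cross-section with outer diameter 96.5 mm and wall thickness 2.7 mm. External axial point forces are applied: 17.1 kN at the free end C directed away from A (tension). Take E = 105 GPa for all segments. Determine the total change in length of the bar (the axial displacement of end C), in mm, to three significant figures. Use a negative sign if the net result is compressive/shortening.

0.207 mm

Internal axial forces (sectioning from the free end, tension +): N_BC = 17.1 kN, N_AB = 17.1 kN.
A_AB = 469.2 mm².
A_BC = 795.6 mm².
δ_AB = 17100·328/(469.2·105000) = 0.1139 mm
δ_BC = 17100·455/(795.6·105000) = 0.09313 mm
δ = Σδ_i = 0.207 mm.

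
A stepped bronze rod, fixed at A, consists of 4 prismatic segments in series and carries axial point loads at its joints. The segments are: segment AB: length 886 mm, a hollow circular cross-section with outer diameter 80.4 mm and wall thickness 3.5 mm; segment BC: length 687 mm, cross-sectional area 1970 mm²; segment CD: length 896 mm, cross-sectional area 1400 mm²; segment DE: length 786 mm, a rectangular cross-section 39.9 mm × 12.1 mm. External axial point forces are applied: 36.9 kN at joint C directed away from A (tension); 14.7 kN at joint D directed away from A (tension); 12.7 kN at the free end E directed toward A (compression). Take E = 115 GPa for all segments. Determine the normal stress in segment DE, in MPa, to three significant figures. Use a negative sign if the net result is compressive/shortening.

-26.3 MPa

Internal axial forces (sectioning from the free end, tension +): N_DE = -12.7 kN, N_CD = 2 kN, N_BC = 38.9 kN, N_AB = 38.9 kN.
A_DE = 482.8 mm².
σ_DE = N_DE/A_DE = -12700/482.8 = -26.31 MPa.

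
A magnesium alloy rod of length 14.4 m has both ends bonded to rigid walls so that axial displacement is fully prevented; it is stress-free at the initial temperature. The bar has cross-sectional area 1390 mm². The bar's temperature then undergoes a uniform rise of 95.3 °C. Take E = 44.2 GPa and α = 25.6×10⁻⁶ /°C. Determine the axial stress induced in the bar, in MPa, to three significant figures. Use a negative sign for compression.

Free thermal expansion αLΔT = 25.6e-6 · 14400 · 95.3 = 35.13 mm.
The walls impose strain ε = −(35.13)/14400 = -2.4397e-03; σ = Eε = 44200 · -2.4397e-03 = -107.8 MPa.

-108 MPa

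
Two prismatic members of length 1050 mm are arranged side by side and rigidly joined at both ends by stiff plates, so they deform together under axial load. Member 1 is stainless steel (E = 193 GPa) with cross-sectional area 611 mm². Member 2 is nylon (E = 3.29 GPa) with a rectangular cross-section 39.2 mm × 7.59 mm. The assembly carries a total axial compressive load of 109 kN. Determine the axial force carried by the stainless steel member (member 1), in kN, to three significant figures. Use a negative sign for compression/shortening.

A_2 = 297.5 mm².
Equal strain + equilibrium ⇒ each member carries load in proportion to AE: A₁E₁ = 117900000 N, A₂E₂ = 978900 N, ΣAE = 118900000 N.
F₁ = P·A₁E₁/ΣAE = -109000·117900000/118900000 = -108100 N.

-108 kN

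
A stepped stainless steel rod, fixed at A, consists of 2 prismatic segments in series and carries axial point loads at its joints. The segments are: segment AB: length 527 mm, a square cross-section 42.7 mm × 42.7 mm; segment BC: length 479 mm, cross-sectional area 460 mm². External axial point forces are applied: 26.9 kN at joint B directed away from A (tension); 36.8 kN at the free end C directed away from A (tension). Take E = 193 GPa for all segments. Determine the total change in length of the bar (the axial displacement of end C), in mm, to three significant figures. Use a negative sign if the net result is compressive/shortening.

Internal axial forces (sectioning from the free end, tension +): N_BC = 36.8 kN, N_AB = 63.7 kN.
A_AB = 1823 mm².
δ_AB = 63700·527/(1823·193000) = 0.0954 mm
δ_BC = 36800·479/(460·193000) = 0.1985 mm
δ = Σδ_i = 0.2939 mm.

0.294 mm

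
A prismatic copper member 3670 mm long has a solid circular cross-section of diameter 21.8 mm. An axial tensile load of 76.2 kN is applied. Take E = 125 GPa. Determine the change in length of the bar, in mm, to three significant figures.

A = 373.3 mm².
δ_mech = NL/(AE) = 76200·3670/(373.3·125000) = 5.994 mm.

5.99 mm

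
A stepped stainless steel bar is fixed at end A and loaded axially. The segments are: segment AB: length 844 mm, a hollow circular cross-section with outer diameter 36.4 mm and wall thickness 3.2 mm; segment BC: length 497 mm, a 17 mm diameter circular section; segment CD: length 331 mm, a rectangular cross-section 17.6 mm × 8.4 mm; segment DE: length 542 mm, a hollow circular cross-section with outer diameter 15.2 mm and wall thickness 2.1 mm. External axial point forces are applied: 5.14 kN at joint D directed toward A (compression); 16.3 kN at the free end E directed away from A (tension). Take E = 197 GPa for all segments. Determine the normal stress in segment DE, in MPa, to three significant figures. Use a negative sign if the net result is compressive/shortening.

189 MPa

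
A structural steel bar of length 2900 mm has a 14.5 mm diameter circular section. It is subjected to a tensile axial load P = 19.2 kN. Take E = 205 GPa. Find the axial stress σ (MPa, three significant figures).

A = 165.1 mm².
σ = N/A = 19200/165.1 = 116.3 MPa.

116 MPa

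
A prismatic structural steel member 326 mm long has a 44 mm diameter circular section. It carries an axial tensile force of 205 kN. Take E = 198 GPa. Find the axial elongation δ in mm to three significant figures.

0.222 mm

A = 1521 mm².
δ_mech = NL/(AE) = 205000·326/(1521·198000) = 0.222 mm.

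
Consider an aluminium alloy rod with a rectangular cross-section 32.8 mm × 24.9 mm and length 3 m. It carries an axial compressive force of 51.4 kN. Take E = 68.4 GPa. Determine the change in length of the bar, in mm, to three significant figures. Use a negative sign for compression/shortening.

-2.76 mm

A = 816.7 mm².
δ_mech = NL/(AE) = -51400·3000/(816.7·68400) = -2.76 mm.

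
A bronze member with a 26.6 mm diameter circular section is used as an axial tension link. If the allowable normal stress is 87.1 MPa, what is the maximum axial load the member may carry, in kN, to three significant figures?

A = 555.7 mm².
P_max = σ_allow · A = 87.1 · 555.7 = 48400 N = 48.4 kN.

48.4 kN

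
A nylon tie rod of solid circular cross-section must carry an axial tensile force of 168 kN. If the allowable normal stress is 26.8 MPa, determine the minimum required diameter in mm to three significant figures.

89.3 mm

Required area A ≥ P/σ_allow = 168000/26.8 = 6269 mm².
For a solid circular section, d ≥ √(4A/π) = 89.34 mm.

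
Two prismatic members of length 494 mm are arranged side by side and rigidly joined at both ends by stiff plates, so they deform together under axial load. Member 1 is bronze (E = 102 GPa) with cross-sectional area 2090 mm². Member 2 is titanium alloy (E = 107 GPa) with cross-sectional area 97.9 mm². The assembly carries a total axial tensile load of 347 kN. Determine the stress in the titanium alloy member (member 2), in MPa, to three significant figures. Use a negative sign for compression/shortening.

Equal strain + equilibrium ⇒ each member carries load in proportion to AE: A₁E₁ = 213200000 N, A₂E₂ = 10480000 N, ΣAE = 223700000 N.
σ₂ = P·E₂/ΣAE = 347000·107000/223700000 = 166 MPa.

166 MPa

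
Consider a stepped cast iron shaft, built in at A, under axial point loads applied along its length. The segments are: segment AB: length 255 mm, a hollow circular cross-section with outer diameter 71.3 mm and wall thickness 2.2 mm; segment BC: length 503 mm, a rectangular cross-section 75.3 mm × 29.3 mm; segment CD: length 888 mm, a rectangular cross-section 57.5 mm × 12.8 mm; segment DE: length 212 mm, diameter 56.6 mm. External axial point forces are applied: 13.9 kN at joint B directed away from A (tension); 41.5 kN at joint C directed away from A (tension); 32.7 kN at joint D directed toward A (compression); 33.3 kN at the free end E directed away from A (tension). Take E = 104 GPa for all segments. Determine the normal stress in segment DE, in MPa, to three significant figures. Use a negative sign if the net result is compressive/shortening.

13.2 MPa

Internal axial forces (sectioning from the free end, tension +): N_DE = 33.3 kN, N_CD = 0.6 kN, N_BC = 42.1 kN, N_AB = 56 kN.
A_DE = 2516 mm².
σ_DE = N_DE/A_DE = 33300/2516 = 13.23 MPa.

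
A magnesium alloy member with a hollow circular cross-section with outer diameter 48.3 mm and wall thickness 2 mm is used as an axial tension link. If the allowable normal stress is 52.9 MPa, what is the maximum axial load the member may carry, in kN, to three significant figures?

A = 290.9 mm².
P_max = σ_allow · A = 52.9 · 290.9 = 15390 N = 15.39 kN.

15.4 kN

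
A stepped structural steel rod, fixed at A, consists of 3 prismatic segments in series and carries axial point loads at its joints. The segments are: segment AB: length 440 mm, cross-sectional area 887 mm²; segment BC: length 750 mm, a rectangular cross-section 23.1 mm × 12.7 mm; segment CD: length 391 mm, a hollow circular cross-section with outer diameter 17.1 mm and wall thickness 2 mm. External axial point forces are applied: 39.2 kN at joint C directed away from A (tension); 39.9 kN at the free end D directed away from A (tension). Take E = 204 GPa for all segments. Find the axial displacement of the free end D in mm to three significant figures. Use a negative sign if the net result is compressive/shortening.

Internal axial forces (sectioning from the free end, tension +): N_CD = 39.9 kN, N_BC = 79.1 kN, N_AB = 79.1 kN.
A_BC = 293.4 mm².
A_CD = 94.88 mm².
δ_AB = 79100·440/(887·204000) = 0.1923 mm
δ_BC = 79100·750/(293.4·204000) = 0.9913 mm
δ_CD = 39900·391/(94.88·204000) = 0.8061 mm
δ = Σδ_i = 1.99 mm.

1.99 mm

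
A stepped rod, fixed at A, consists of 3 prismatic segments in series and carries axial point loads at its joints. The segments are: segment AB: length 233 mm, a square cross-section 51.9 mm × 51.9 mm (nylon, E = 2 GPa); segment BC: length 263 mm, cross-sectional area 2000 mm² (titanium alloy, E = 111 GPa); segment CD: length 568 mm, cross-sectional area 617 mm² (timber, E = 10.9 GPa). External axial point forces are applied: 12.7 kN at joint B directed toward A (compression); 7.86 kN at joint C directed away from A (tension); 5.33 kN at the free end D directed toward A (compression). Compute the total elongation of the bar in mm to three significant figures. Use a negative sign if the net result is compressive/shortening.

-0.887 mm

Internal axial forces (sectioning from the free end, tension +): N_CD = -5.33 kN, N_BC = 2.53 kN, N_AB = -10.17 kN.
A_AB = 2694 mm².
δ_AB = -10170·233/(2694·2000) = -0.4399 mm
δ_BC = 2530·263/(2000·111000) = 0.002997 mm
δ_CD = -5330·568/(617·10900) = -0.4502 mm
δ = Σδ_i = -0.887 mm.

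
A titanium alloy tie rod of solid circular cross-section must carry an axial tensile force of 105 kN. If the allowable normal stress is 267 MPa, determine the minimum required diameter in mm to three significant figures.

22.4 mm

Required area A ≥ P/σ_allow = 105000/267 = 393.3 mm².
For a solid circular section, d ≥ √(4A/π) = 22.38 mm.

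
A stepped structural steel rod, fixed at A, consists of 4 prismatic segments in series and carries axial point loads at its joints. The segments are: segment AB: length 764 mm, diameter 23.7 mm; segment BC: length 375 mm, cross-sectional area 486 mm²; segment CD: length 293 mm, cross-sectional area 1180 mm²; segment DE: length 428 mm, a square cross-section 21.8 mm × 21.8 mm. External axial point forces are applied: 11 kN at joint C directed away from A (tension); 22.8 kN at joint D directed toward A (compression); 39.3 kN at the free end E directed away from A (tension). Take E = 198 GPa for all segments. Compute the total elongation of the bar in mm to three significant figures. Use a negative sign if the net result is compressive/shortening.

Internal axial forces (sectioning from the free end, tension +): N_DE = 39.3 kN, N_CD = 16.5 kN, N_BC = 27.5 kN, N_AB = 27.5 kN.
A_AB = 441.2 mm².
A_DE = 475.2 mm².
δ_AB = 27500·764/(441.2·198000) = 0.2405 mm
δ_BC = 27500·375/(486·198000) = 0.1072 mm
δ_CD = 16500·293/(1180·198000) = 0.02069 mm
δ_DE = 39300·428/(475.2·198000) = 0.1788 mm
δ = Σδ_i = 0.5471 mm.

0.547 mm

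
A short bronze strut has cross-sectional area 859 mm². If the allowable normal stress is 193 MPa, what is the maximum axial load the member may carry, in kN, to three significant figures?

166 kN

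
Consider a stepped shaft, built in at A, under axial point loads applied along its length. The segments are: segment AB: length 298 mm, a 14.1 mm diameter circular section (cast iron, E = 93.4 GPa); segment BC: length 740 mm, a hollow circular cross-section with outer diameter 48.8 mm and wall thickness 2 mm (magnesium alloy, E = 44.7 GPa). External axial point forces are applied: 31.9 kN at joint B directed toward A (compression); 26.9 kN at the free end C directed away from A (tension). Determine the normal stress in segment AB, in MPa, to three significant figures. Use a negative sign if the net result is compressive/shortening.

Internal axial forces (sectioning from the free end, tension +): N_BC = 26.9 kN, N_AB = -5 kN.
A_AB = 156.1 mm².
σ_AB = N_AB/A_AB = -5000/156.1 = -32.02 MPa.

-32.0 MPa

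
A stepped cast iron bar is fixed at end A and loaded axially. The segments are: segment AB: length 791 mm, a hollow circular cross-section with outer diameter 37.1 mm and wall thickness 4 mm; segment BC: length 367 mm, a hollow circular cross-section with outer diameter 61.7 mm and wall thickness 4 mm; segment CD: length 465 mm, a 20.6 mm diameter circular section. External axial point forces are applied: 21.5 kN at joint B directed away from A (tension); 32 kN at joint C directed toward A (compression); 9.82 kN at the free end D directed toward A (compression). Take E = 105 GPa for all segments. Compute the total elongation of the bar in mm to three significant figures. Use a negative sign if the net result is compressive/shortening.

Internal axial forces (sectioning from the free end, tension +): N_CD = -9.82 kN, N_BC = -41.82 kN, N_AB = -20.32 kN.
A_AB = 415.9 mm².
A_BC = 725.1 mm².
A_CD = 333.3 mm².
δ_AB = -20320·791/(415.9·105000) = -0.368 mm
δ_BC = -41820·367/(725.1·105000) = -0.2016 mm
δ_CD = -9820·465/(333.3·105000) = -0.1305 mm
δ = Σδ_i = -0.7001 mm.

-0.700 mm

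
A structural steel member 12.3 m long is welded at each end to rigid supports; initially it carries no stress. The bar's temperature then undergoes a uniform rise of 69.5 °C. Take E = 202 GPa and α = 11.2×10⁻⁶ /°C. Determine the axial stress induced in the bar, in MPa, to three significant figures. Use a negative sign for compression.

-157 MPa

Free thermal expansion αLΔT = 11.2e-6 · 12300 · 69.5 = 9.574 mm.
The walls impose strain ε = −(9.574)/12300 = -7.7840e-04; σ = Eε = 202000 · -7.7840e-04 = -157.2 MPa.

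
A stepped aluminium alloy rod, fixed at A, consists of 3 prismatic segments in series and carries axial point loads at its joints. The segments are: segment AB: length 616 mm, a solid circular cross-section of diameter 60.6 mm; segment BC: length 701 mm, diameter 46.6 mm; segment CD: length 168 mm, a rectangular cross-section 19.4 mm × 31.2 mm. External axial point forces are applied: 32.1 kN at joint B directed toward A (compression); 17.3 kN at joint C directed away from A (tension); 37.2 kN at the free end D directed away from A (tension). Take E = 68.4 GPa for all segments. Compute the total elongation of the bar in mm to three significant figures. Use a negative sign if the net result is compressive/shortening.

0.548 mm

Internal axial forces (sectioning from the free end, tension +): N_CD = 37.2 kN, N_BC = 54.5 kN, N_AB = 22.4 kN.
A_AB = 2884 mm².
A_BC = 1706 mm².
A_CD = 605.3 mm².
δ_AB = 22400·616/(2884·68400) = 0.06994 mm
δ_BC = 54500·701/(1706·68400) = 0.3275 mm
δ_CD = 37200·168/(605.3·68400) = 0.151 mm
δ = Σδ_i = 0.5484 mm.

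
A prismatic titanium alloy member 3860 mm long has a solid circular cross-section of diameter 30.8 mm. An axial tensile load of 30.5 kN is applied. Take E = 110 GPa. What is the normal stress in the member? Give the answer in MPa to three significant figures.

A = 745.1 mm².
σ = N/A = 30500/745.1 = 40.94 MPa.

40.9 MPa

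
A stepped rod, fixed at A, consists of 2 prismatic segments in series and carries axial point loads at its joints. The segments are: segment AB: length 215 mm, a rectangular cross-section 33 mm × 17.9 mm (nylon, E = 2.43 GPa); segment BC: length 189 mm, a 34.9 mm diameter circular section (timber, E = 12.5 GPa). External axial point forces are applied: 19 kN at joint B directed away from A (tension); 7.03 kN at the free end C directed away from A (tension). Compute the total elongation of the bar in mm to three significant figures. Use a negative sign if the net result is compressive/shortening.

4.01 mm

Internal axial forces (sectioning from the free end, tension +): N_BC = 7.03 kN, N_AB = 26.03 kN.
A_AB = 590.7 mm².
A_BC = 956.6 mm².
δ_AB = 26030·215/(590.7·2430) = 3.899 mm
δ_BC = 7030·189/(956.6·12500) = 0.1111 mm
δ = Σδ_i = 4.01 mm.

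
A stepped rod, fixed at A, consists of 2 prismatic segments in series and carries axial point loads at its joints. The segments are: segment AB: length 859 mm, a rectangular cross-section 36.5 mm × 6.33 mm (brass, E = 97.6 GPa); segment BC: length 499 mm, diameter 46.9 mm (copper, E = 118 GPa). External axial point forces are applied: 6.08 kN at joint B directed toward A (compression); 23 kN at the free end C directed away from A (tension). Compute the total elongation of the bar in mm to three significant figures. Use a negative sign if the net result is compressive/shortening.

0.701 mm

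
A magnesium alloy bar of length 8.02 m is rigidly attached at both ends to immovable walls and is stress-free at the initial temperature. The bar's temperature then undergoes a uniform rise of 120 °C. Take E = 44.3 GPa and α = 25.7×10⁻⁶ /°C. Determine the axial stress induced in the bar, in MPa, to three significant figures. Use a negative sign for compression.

Free thermal expansion αLΔT = 25.7e-6 · 8020 · 120 = 24.73 mm.
The walls impose strain ε = −(24.73)/8020 = -3.0840e-03; σ = Eε = 44300 · -3.0840e-03 = -136.6 MPa.

-137 MPa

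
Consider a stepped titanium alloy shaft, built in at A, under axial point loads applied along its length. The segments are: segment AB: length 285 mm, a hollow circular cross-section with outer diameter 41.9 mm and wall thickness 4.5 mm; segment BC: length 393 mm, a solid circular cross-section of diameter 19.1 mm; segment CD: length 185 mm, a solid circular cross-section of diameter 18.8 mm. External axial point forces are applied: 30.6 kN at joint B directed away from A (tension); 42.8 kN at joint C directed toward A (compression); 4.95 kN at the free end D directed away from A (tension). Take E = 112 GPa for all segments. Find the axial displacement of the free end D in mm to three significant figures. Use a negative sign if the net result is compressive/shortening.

Internal axial forces (sectioning from the free end, tension +): N_CD = 4.95 kN, N_BC = -37.85 kN, N_AB = -7.25 kN.
A_AB = 528.7 mm².
A_BC = 286.5 mm².
A_CD = 277.6 mm².
δ_AB = -7250·285/(528.7·112000) = -0.03489 mm
δ_BC = -37850·393/(286.5·112000) = -0.4635 mm
δ_CD = 4950·185/(277.6·112000) = 0.02945 mm
δ = Σδ_i = -0.469 mm.

-0.469 mm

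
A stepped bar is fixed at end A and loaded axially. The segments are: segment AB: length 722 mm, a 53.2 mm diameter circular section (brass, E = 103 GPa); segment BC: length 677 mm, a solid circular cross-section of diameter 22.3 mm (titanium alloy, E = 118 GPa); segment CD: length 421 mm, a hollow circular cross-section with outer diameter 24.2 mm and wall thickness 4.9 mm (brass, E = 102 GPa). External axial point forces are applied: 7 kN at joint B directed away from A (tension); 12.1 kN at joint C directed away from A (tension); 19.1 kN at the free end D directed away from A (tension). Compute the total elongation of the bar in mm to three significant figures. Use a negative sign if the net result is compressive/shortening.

0.844 mm

Internal axial forces (sectioning from the free end, tension +): N_CD = 19.1 kN, N_BC = 31.2 kN, N_AB = 38.2 kN.
A_AB = 2223 mm².
A_BC = 390.6 mm².
A_CD = 297.1 mm².
δ_AB = 38200·722/(2223·103000) = 0.1205 mm
δ_BC = 31200·677/(390.6·118000) = 0.4583 mm
δ_CD = 19100·421/(297.1·102000) = 0.2653 mm
δ = Σδ_i = 0.8441 mm.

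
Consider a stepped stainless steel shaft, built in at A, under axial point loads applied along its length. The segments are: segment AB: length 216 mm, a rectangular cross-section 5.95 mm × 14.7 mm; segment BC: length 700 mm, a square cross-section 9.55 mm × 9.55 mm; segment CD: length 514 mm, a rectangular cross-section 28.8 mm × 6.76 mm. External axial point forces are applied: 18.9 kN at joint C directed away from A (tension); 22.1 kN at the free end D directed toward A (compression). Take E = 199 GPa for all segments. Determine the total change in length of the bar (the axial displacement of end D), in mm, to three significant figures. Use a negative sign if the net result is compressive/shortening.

Internal axial forces (sectioning from the free end, tension +): N_CD = -22.1 kN, N_BC = -3.2 kN, N_AB = -3.2 kN.
A_AB = 87.47 mm².
A_BC = 91.2 mm².
A_CD = 194.7 mm².
δ_AB = -3200·216/(87.47·199000) = -0.03971 mm
δ_BC = -3200·700/(91.2·199000) = -0.1234 mm
δ_CD = -22100·514/(194.7·199000) = -0.2932 mm
δ = Σδ_i = -0.4563 mm.

-0.456 mm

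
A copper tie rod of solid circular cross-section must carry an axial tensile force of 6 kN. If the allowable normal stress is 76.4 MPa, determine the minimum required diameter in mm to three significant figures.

Required area A ≥ P/σ_allow = 6000/76.4 = 78.53 mm².
For a solid circular section, d ≥ √(4A/π) = 10 mm.

10.0 mm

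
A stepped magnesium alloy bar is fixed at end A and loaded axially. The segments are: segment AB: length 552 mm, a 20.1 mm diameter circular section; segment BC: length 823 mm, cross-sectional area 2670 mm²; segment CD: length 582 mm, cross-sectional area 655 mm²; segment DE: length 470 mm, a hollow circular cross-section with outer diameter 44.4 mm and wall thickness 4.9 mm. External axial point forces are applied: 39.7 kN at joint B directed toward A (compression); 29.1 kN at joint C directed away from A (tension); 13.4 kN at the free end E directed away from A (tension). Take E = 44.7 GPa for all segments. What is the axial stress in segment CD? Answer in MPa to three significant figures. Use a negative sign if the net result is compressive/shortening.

20.5 MPa

Internal axial forces (sectioning from the free end, tension +): N_DE = 13.4 kN, N_CD = 13.4 kN, N_BC = 42.5 kN, N_AB = 2.8 kN.
σ_CD = N_CD/A_CD = 13400/655 = 20.46 MPa.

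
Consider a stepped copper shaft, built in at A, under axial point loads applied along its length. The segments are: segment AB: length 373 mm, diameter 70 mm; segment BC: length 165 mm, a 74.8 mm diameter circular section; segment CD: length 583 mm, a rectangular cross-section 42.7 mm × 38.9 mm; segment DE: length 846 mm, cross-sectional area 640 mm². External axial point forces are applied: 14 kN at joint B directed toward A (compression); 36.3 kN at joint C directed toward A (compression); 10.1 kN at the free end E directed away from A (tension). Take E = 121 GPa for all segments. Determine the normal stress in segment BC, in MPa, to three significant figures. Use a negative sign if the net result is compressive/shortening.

-5.96 MPa

Internal axial forces (sectioning from the free end, tension +): N_DE = 10.1 kN, N_CD = 10.1 kN, N_BC = -26.2 kN, N_AB = -40.2 kN.
A_BC = 4394 mm².
σ_BC = N_BC/A_BC = -26200/4394 = -5.962 MPa.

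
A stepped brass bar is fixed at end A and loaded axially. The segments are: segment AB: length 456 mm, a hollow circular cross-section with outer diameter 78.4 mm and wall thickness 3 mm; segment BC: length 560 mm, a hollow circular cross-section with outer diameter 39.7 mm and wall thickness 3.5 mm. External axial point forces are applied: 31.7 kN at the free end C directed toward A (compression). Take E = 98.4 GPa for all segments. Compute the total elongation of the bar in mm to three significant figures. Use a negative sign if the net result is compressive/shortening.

Internal axial forces (sectioning from the free end, tension +): N_BC = -31.7 kN, N_AB = -31.7 kN.
A_AB = 710.6 mm².
A_BC = 398 mm².
δ_AB = -31700·456/(710.6·98400) = -0.2067 mm
δ_BC = -31700·560/(398·98400) = -0.4532 mm
δ = Σδ_i = -0.66 mm.

-0.660 mm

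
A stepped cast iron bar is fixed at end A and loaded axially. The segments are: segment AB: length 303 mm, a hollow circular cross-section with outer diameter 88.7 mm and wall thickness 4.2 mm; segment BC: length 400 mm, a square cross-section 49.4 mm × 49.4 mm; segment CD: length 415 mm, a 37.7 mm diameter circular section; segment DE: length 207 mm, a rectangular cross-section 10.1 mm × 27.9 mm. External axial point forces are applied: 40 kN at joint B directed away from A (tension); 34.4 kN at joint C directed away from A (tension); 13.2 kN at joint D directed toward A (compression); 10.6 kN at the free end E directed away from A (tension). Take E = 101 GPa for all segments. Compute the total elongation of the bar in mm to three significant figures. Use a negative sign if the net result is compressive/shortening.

Internal axial forces (sectioning from the free end, tension +): N_DE = 10.6 kN, N_CD = -2.6 kN, N_BC = 31.8 kN, N_AB = 71.8 kN.
A_AB = 1115 mm².
A_BC = 2440 mm².
A_CD = 1116 mm².
A_DE = 281.8 mm².
δ_AB = 71800·303/(1115·101000) = 0.1932 mm
δ_BC = 31800·400/(2440·101000) = 0.05161 mm
δ_CD = -2600·415/(1116·101000) = -0.00957 mm
δ_DE = 10600·207/(281.8·101000) = 0.0771 mm
δ = Σδ_i = 0.3123 mm.

0.312 mm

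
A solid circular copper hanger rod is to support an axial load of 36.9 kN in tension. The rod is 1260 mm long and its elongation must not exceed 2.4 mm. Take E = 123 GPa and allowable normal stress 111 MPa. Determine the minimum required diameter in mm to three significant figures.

20.6 mm

Required area A ≥ P/σ_allow = 36900/111 = 332.4 mm².
For a solid circular section, d ≥ √(4A/π) = 20.57 mm.
Elongation limit: A ≥ PL/(Eδ_allow) = 36900·1260/(123000·2.4) = 157.5 mm² ⇒ d ≥ 14.16 mm.
The stress limit governs.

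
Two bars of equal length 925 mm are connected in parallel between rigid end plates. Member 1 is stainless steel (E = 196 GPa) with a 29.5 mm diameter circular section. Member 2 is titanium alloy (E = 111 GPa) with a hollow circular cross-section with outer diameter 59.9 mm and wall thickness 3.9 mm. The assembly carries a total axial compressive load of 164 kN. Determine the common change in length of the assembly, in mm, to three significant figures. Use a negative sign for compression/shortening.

A_1 = 683.5 mm².
A_2 = 686.1 mm².
Equal strain + equilibrium ⇒ each member carries load in proportion to AE: A₁E₁ = 134000000 N, A₂E₂ = 76160000 N, ΣAE = 210100000 N.
δ = PL/ΣAE = -164000·925/210100000 = -0.722 mm.

-0.722 mm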